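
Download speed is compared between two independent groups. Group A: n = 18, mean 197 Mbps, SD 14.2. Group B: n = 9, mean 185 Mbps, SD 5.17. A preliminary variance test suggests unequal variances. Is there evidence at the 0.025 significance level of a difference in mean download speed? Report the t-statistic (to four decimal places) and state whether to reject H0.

Let group 1 = group A, group 2 = group B. H0: μ_1 = μ_2; H1: μ_1 ≠ μ_2 (Welch's two-sample t-test, two-sided).
t = (x̄_1 − x̄_2)/√(s_1²/n_1 + s_2²/n_2) = (197 − 185)/√(14.2²/18 + 5.17²/9) = 3.1876
Welch–Satterthwaite df ≈ 23.67
Two-sided p-value ≈ 0.004
Since p ≈ 0.004 < α = 0.025, reject H0; the data support H1.

t = 3.1876; reject H0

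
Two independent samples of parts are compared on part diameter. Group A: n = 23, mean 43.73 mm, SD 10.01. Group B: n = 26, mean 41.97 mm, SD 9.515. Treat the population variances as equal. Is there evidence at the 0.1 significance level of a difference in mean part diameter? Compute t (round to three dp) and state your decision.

t = 0.631; fail to reject H0

Let group 1 = group A, group 2 = group B. H0: μ_1 = μ_2; H1: μ_1 ≠ μ_2 (two-sample pooled-variance t-test, two-sided).
s_p² = [(23−1)·10.01² + (26−1)·9.515²]/(23+26−2) = 95.0592
t = (43.73 − 41.97)/√[95.0592·(1/23 + 1/26)] = 0.631
df = n₁ + n₂ − 2 = 47
Two-sided p-value ≈ 0.531
Since p ≈ 0.531 > α = 0.1, fail to reject H0; the evidence is not statistically significant.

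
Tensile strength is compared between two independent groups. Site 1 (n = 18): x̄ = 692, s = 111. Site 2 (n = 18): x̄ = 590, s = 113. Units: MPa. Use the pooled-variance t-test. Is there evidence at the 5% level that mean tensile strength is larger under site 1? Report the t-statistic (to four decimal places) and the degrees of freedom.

t = 2.7320, df = 34

Let group 1 = site 1, group 2 = site 2. H0: μ_1 = μ_2; H1: μ_1 > μ_2 (two-sample pooled-variance t-test, right-tailed).
s_p² = [(18−1)·111² + (18−1)·113²]/(18+18−2) = 12545
t = (692 − 590)/√[12545·(1/18 + 1/18)] = 2.7320
df = n₁ + n₂ − 2 = 34
p-value = P(T ≥ 2.7320) ≈ 0.005
Since p ≈ 0.005 < α = 0.05, reject H0; the evidence is statistically significant.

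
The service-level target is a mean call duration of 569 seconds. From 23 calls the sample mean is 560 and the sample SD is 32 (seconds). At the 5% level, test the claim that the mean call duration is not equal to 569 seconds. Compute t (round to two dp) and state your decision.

H0: μ = 569; H1: μ ≠ 569 (one-sample t-test, two-sided).
t = (x̄ − μ₀)/(s/√n) = (560 − 569)/(32/√23) = -1.35
df = n − 1 = 22
Two-sided p-value ≈ 0.1911
Since p ≈ 0.1911 > α = 0.05, fail to reject H0; the evidence is not statistically significant.

t = -1.35; fail to reject H0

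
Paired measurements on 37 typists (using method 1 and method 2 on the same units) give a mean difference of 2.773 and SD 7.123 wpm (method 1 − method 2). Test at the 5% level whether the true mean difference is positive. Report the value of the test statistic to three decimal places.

2.368

H0: μ_d = 0; H1: μ_d > 0 (paired t-test on the differences, right-tailed).
t = d̄/(s_d/√n) = 2.773/(7.123/√37) = 2.368
df = n − 1 = 36
p-value = P(T ≥ 2.368) ≈ 0.0117
Since p ≈ 0.0117 < α = 0.05, reject H0; the evidence is statistically significant.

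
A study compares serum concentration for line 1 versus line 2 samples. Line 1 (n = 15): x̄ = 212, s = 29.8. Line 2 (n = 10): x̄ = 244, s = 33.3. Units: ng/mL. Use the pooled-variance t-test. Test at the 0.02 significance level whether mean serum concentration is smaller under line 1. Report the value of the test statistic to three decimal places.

Let group 1 = line 1, group 2 = line 2. H0: μ_1 = μ_2; H1: μ_1 < μ_2 (two-sample pooled-variance t-test, left-tailed).
s_p² = [(15−1)·29.8² + (10−1)·33.3²]/(15+10−2) = 974.46
t = (212 − 244)/√[974.46·(1/15 + 1/10)] = -2.511
df = n₁ + n₂ − 2 = 23
p-value = P(T ≤ -2.511) ≈ 0.010
Since p ≈ 0.010 < α = 0.02, reject H0; the data support H1.

-2.511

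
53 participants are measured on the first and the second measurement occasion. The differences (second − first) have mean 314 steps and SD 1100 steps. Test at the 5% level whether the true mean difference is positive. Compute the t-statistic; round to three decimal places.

2.078

H0: μ_d = 0; H1: μ_d > 0 (paired t-test on the differences, right-tailed).
t = d̄/(s_d/√n) = 314/(1100/√53) = 2.078
df = n − 1 = 52
p-value = P(T ≥ 2.078) ≈ 0.0213
Since p ≈ 0.0213 < α = 0.05, reject H0; the data support H1.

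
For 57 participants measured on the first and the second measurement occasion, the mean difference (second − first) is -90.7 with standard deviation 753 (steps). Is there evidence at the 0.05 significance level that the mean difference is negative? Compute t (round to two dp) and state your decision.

t = -0.91; fail to reject H0

H0: μ_d = 0; H1: μ_d < 0 (paired t-test on the differences, left-tailed).
t = d̄/(s_d/√n) = -90.7/(753/√57) = -0.91
df = n − 1 = 56
p-value = P(T ≤ -0.91) ≈ 0.184
Since p ≈ 0.184 > α = 0.05, fail to reject H0; the evidence is not statistically significant.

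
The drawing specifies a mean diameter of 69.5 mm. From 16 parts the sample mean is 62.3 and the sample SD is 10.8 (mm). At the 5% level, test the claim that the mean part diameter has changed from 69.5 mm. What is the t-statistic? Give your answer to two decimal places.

-2.67

H0: μ = 69.5; H1: μ ≠ 69.5 (one-sample t-test, two-sided).
t = (x̄ − μ₀)/(s/√n) = (62.3 − 69.5)/(10.8/√16) = -2.67
df = n − 1 = 15
Two-sided p-value ≈ 0.0176
Since p ≈ 0.0176 < α = 0.05, reject H0; the evidence is statistically significant.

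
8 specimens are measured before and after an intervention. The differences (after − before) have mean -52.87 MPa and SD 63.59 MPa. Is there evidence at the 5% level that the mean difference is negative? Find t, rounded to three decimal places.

H0: μ_d = 0; H1: μ_d < 0 (paired t-test on the differences, left-tailed).
t = d̄/(s_d/√n) = -52.87/(63.59/√8) = -2.352
df = n − 1 = 7
p-value = P(T ≤ -2.352) ≈ 0.025
Since p ≈ 0.025 < α = 0.05, reject H0; the data support H1.

-2.352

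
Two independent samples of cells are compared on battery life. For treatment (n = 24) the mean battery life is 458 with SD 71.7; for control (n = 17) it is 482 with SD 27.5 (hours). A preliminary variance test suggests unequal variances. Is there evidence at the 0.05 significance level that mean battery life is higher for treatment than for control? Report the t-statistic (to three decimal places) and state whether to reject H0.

t = -1.492; fail to reject H0

Let group 1 = treatment, group 2 = control. H0: μ_1 = μ_2; H1: μ_1 > μ_2 (Welch's two-sample t-test, right-tailed).
t = (x̄_1 − x̄_2)/√(s_1²/n_1 + s_2²/n_2) = (458 − 482)/√(71.7²/24 + 27.5²/17) = -1.492
Welch–Satterthwaite df ≈ 31.59
p-value = P(T ≥ -1.492) ≈ 0.927
Since p ≈ 0.927 > α = 0.05, fail to reject H0; the evidence is not statistically significant.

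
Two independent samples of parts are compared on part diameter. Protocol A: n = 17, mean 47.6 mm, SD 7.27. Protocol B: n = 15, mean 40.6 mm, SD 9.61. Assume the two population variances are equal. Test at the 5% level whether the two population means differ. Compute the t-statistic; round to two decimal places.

Let group 1 = protocol A, group 2 = protocol B. H0: μ_1 = μ_2; H1: μ_1 ≠ μ_2 (two-sample pooled-variance t-test, two-sided).
s_p² = [(17−1)·7.27² + (15−1)·9.61²]/(17+15−2) = 71.2859
t = (47.6 − 40.6)/√[71.2859·(1/17 + 1/15)] = 2.34
df = n₁ + n₂ − 2 = 30
Two-sided p-value ≈ 0.0261
Since p ≈ 0.0261 < α = 0.05, reject H0; the evidence is statistically significant.

2.34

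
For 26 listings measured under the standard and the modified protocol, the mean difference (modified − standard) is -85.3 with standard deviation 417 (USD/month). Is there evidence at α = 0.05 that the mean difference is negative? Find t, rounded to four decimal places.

H0: μ_d = 0; H1: μ_d < 0 (paired t-test on the differences, left-tailed).
t = d̄/(s_d/√n) = -85.3/(417/√26) = -1.0430
df = n − 1 = 25
p-value = P(T ≤ -1.0430) ≈ 0.1535
Since p ≈ 0.1535 > α = 0.05, fail to reject H0; the data do not provide sufficient evidence against H0.

-1.0430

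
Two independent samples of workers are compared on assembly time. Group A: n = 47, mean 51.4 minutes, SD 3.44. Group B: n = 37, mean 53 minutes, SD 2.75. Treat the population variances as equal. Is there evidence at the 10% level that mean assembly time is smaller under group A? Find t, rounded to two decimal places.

-2.31

Let group 1 = group A, group 2 = group B. H0: μ_1 = μ_2; H1: μ_1 < μ_2 (two-sample pooled-variance t-test, left-tailed).
s_p² = [(47−1)·3.44² + (37−1)·2.75²]/(47+37−2) = 9.95848
t = (51.4 − 53)/√[9.95848·(1/47 + 1/37)] = -2.31
df = n₁ + n₂ − 2 = 82
p-value = P(T ≤ -2.31) ≈ 0.0118
Since p ≈ 0.0118 < α = 0.1, reject H0; the evidence is statistically significant.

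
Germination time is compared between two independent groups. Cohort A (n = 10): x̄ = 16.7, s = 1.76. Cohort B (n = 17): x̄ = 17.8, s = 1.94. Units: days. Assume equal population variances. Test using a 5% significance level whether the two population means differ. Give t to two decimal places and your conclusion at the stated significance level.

t = -1.47; fail to reject H0

Let group 1 = cohort A, group 2 = cohort B. H0: μ_1 = μ_2; H1: μ_1 ≠ μ_2 (two-sample pooled-variance t-test, two-sided).
s_p² = [(10−1)·1.76² + (17−1)·1.94²]/(10+17−2) = 3.52384
t = (16.7 − 17.8)/√[3.52384·(1/10 + 1/17)] = -1.47
df = n₁ + n₂ − 2 = 25
Two-sided p-value ≈ 0.1539
Since p ≈ 0.1539 > α = 0.05, fail to reject H0; the evidence is not statistically significant.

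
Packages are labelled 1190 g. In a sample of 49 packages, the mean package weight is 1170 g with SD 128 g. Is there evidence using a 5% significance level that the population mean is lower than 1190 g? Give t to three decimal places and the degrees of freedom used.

H0: μ = 1190; H1: μ < 1190 (one-sample t-test, left-tailed).
t = (x̄ − μ₀)/(s/√n) = (1170 − 1190)/(128/√49) = -1.094
df = n − 1 = 48
p-value = P(T ≤ -1.094) ≈ 0.140
Since p ≈ 0.140 > α = 0.05, fail to reject H0; the evidence is not statistically significant.

t = -1.094, df = 48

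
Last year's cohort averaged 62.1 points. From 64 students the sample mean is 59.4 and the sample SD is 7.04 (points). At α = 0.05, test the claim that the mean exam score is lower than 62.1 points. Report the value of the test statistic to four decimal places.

-3.0682

H0: μ = 62.1; H1: μ < 62.1 (one-sample t-test, left-tailed).
t = (x̄ − μ₀)/(s/√n) = (59.4 − 62.1)/(7.04/√64) = -3.0682
df = n − 1 = 63
p-value = P(T ≤ -3.0682) ≈ 0.0016
Since p ≈ 0.0016 < α = 0.05, reject H0; the data support H1.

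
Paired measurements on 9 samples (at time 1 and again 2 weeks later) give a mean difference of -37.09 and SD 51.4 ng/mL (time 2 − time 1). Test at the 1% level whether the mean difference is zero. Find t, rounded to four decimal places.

-2.1648

H0: μ_d = 0; H1: μ_d ≠ 0 (paired t-test on the differences, two-sided).
t = d̄/(s_d/√n) = -37.09/(51.4/√9) = -2.1648
df = n − 1 = 8
Two-sided p-value ≈ 0.0623
Since p ≈ 0.0623 > α = 0.01, fail to reject H0; the data do not provide sufficient evidence against H0.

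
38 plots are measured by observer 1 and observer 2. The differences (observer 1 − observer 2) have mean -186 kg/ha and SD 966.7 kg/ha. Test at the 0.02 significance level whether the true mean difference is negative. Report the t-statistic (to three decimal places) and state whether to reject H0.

t = -1.186; fail to reject H0

H0: μ_d = 0; H1: μ_d < 0 (paired t-test on the differences, left-tailed).
t = d̄/(s_d/√n) = -186/(966.7/√38) = -1.186
df = n − 1 = 37
p-value = P(T ≤ -1.186) ≈ 0.122
Since p ≈ 0.122 > α = 0.02, fail to reject H0; the evidence is not statistically significant.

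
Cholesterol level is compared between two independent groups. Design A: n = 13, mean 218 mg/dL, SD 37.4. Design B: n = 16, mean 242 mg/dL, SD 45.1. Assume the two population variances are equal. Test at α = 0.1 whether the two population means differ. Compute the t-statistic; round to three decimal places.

Let group 1 = design A, group 2 = design B. H0: μ_1 = μ_2; H1: μ_1 ≠ μ_2 (two-sample pooled-variance t-test, two-sided).
s_p² = [(13−1)·37.4² + (16−1)·45.1²]/(13+16−2) = 1751.68
t = (218 − 242)/√[1751.68·(1/13 + 1/16)] = -1.536
df = n₁ + n₂ − 2 = 27
Two-sided p-value ≈ 0.1362
Since p ≈ 0.1362 > α = 0.1, fail to reject H0; the data do not provide sufficient evidence against H0.

-1.536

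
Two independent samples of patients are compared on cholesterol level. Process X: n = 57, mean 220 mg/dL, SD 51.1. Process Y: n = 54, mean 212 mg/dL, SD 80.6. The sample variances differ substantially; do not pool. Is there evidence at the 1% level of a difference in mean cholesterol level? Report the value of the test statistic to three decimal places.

Let group 1 = process X, group 2 = process Y. H0: μ_1 = μ_2; H1: μ_1 ≠ μ_2 (Welch's two-sample t-test, two-sided).
t = (x̄_1 − x̄_2)/√(s_1²/n_1 + s_2²/n_2) = (220 − 212)/√(51.1²/57 + 80.6²/54) = 0.621
Welch–Satterthwaite df ≈ 88.86
Two-sided p-value ≈ 0.5364
Since p ≈ 0.5364 > α = 0.01, fail to reject H0; the evidence is not statistically significant.

0.621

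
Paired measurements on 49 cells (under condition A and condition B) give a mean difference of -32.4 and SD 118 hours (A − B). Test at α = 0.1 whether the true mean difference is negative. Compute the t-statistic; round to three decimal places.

H0: μ_d = 0; H1: μ_d < 0 (paired t-test on the differences, left-tailed).
t = d̄/(s_d/√n) = -32.4/(118/√49) = -1.922
df = n − 1 = 48
p-value = P(T ≤ -1.922) ≈ 0.030
Since p ≈ 0.030 < α = 0.1, reject H0; the data support H1.

-1.922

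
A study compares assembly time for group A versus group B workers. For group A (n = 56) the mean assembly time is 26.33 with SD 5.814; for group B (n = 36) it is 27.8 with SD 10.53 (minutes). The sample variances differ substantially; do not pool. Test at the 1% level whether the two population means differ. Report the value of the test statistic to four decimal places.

-0.7659

Let group 1 = group A, group 2 = group B. H0: μ_1 = μ_2; H1: μ_1 ≠ μ_2 (Welch's two-sample t-test, two-sided).
t = (x̄_1 − x̄_2)/√(s_1²/n_1 + s_2²/n_2) = (26.33 − 27.8)/√(5.814²/56 + 10.53²/36) = -0.7659
Welch–Satterthwaite df ≈ 48.87
Two-sided p-value ≈ 0.4474
Since p ≈ 0.4474 > α = 0.01, fail to reject H0; the data do not provide sufficient evidence against H0.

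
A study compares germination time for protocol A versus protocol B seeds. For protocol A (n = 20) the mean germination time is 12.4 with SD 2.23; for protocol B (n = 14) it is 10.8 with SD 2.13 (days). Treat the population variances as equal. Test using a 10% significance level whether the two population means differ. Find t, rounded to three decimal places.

2.097

Let group 1 = protocol A, group 2 = protocol B. H0: μ_1 = μ_2; H1: μ_1 ≠ μ_2 (two-sample pooled-variance t-test, two-sided).
s_p² = [(20−1)·2.23² + (14−1)·2.13²]/(20+14−2) = 4.79577
t = (12.4 − 10.8)/√[4.79577·(1/20 + 1/14)] = 2.097
df = n₁ + n₂ − 2 = 32
Two-sided p-value ≈ 0.044
Since p ≈ 0.044 < α = 0.1, reject H0; the evidence is statistically significant.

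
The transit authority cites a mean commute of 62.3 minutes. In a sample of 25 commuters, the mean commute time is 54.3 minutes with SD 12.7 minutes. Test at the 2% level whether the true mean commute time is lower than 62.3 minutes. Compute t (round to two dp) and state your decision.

H0: μ = 62.3; H1: μ < 62.3 (one-sample t-test, left-tailed).
t = (x̄ − μ₀)/(s/√n) = (54.3 − 62.3)/(12.7/√25) = -3.15
df = n − 1 = 24
p-value = P(T ≤ -3.15) ≈ 0.002
Since p ≈ 0.002 < α = 0.02, reject H0; the evidence is statistically significant.

t = -3.15; reject H0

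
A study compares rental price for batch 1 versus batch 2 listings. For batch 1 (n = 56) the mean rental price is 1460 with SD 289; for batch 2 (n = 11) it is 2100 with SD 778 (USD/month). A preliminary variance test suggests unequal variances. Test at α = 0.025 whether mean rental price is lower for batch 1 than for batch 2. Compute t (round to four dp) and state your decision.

t = -2.6921; reject H0

Let group 1 = batch 1, group 2 = batch 2. H0: μ_1 = μ_2; H1: μ_1 < μ_2 (Welch's two-sample t-test, left-tailed).
t = (x̄_1 − x̄_2)/√(s_1²/n_1 + s_2²/n_2) = (1460 − 2100)/√(289²/56 + 778²/11) = -2.6921
Welch–Satterthwaite df ≈ 10.55
p-value = P(T ≤ -2.6921) ≈ 0.0108
Since p ≈ 0.0108 < α = 0.025, reject H0; the data support H1.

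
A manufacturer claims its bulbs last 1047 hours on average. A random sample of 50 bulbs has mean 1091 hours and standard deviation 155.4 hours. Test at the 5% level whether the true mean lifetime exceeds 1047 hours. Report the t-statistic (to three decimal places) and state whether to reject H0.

t = 2.002; reject H0

H0: μ = 1047; H1: μ > 1047 (one-sample t-test, right-tailed).
t = (x̄ − μ₀)/(s/√n) = (1091 − 1047)/(155.4/√50) = 2.002
df = n − 1 = 49
p-value = P(T ≥ 2.002) ≈ 0.0254
Since p ≈ 0.0254 < α = 0.05, reject H0; the data support H1.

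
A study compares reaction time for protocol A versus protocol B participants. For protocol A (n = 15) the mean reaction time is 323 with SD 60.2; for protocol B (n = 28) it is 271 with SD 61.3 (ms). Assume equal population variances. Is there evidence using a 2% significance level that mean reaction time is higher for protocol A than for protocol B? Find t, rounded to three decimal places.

2.667

Let group 1 = protocol A, group 2 = protocol B. H0: μ_1 = μ_2; H1: μ_1 > μ_2 (two-sample pooled-variance t-test, right-tailed).
s_p² = [(15−1)·60.2² + (28−1)·61.3²]/(15+28−2) = 3712.05
t = (323 − 271)/√[3712.05·(1/15 + 1/28)] = 2.667
df = n₁ + n₂ − 2 = 41
p-value = P(T ≥ 2.667) ≈ 0.0054
Since p ≈ 0.0054 < α = 0.02, reject H0; the evidence is statistically significant.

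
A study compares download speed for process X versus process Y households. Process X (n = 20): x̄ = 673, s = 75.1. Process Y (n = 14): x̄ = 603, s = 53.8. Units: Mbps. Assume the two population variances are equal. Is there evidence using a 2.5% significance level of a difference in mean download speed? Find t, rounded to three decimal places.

Let group 1 = process X, group 2 = process Y. H0: μ_1 = μ_2; H1: μ_1 ≠ μ_2 (two-sample pooled-variance t-test, two-sided).
s_p² = [(20−1)·75.1² + (14−1)·53.8²]/(20+14−2) = 4524.62
t = (673 − 603)/√[4524.62·(1/20 + 1/14)] = 2.986
df = n₁ + n₂ − 2 = 32
Two-sided p-value ≈ 0.005
Since p ≈ 0.005 < α = 0.025, reject H0; the evidence is statistically significant.

2.986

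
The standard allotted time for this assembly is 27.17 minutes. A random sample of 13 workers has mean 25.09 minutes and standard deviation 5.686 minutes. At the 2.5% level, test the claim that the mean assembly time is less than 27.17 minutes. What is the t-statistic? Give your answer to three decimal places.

H0: μ = 27.17; H1: μ < 27.17 (one-sample t-test, left-tailed).
t = (x̄ − μ₀)/(s/√n) = (25.09 − 27.17)/(5.686/√13) = -1.319
df = n − 1 = 12
p-value = P(T ≤ -1.319) ≈ 0.106
Since p ≈ 0.106 > α = 0.025, fail to reject H0; the evidence is not statistically significant.

-1.319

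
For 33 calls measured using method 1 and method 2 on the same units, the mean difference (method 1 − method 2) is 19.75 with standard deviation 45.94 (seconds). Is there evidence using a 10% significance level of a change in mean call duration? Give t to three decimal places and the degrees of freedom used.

H0: μ_d = 0; H1: μ_d ≠ 0 (paired t-test on the differences, two-sided).
t = d̄/(s_d/√n) = 19.75/(45.94/√33) = 2.470
df = n − 1 = 32
Two-sided p-value ≈ 0.0190
Since p ≈ 0.0190 < α = 0.1, reject H0; the evidence is statistically significant.

t = 2.470, df = 32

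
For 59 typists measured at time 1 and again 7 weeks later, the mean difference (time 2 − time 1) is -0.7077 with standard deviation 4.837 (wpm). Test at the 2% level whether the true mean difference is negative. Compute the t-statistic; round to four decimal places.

H0: μ_d = 0; H1: μ_d < 0 (paired t-test on the differences, left-tailed).
t = d̄/(s_d/√n) = -0.7077/(4.837/√59) = -1.1238
df = n − 1 = 58
p-value = P(T ≤ -1.1238) ≈ 0.1329
Since p ≈ 0.1329 > α = 0.02, fail to reject H0; the data do not provide sufficient evidence against H0.

-1.1238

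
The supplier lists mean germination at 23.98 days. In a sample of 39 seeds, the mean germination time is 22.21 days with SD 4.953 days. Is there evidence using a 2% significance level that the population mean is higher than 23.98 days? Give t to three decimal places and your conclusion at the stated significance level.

H0: μ = 23.98; H1: μ > 23.98 (one-sample t-test, right-tailed).
t = (x̄ − μ₀)/(s/√n) = (22.21 − 23.98)/(4.953/√39) = -2.232
df = n − 1 = 38
p-value = P(T ≥ -2.232) ≈ 0.9842
Since p ≈ 0.9842 > α = 0.02, fail to reject H0; the evidence is not statistically significant.

t = -2.232; fail to reject H0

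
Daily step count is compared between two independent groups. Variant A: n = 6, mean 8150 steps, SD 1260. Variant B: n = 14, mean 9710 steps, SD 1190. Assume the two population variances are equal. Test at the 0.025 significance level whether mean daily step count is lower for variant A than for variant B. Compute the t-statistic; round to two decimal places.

-2.64

Let group 1 = variant A, group 2 = variant B. H0: μ_1 = μ_2; H1: μ_1 < μ_2 (two-sample pooled-variance t-test, left-tailed).
s_p² = [(6−1)·1260² + (14−1)·1190²]/(6+14−2) = 1463740
t = (8150 − 9710)/√[1463740·(1/6 + 1/14)] = -2.64
df = n₁ + n₂ − 2 = 18
p-value = P(T ≤ -2.64) ≈ 0.0083
Since p ≈ 0.0083 < α = 0.025, reject H0; the data support H1.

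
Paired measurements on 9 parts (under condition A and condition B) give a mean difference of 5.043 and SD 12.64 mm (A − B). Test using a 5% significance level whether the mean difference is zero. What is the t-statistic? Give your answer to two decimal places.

H0: μ_d = 0; H1: μ_d ≠ 0 (paired t-test on the differences, two-sided).
t = d̄/(s_d/√n) = 5.043/(12.64/√9) = 1.20
df = n − 1 = 8
Two-sided p-value ≈ 0.266
Since p ≈ 0.266 > α = 0.05, fail to reject H0; the evidence is not statistically significant.

1.20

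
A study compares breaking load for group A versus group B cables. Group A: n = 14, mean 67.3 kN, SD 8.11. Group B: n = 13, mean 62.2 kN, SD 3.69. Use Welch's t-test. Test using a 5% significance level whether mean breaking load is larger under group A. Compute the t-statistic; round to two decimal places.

Let group 1 = group A, group 2 = group B. H0: μ_1 = μ_2; H1: μ_1 > μ_2 (Welch's two-sample t-test, right-tailed).
t = (x̄_1 − x̄_2)/√(s_1²/n_1 + s_2²/n_2) = (67.3 − 62.2)/√(8.11²/14 + 3.69²/13) = 2.13
Welch–Satterthwaite df ≈ 18.45
p-value = P(T ≥ 2.13) ≈ 0.024
Since p ≈ 0.024 < α = 0.05, reject H0; the data support H1.

2.13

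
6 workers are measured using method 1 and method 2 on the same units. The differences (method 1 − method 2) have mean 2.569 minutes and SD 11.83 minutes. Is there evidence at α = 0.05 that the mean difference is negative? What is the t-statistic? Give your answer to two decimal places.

H0: μ_d = 0; H1: μ_d < 0 (paired t-test on the differences, left-tailed).
t = d̄/(s_d/√n) = 2.569/(11.83/√6) = 0.53
df = n − 1 = 5
p-value = P(T ≤ 0.53) ≈ 0.691
Since p ≈ 0.691 > α = 0.05, fail to reject H0; the data do not provide sufficient evidence against H0.

0.53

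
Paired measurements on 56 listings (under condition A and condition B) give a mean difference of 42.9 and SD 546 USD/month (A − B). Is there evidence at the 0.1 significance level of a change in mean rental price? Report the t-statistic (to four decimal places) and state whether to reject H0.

H0: μ_d = 0; H1: μ_d ≠ 0 (paired t-test on the differences, two-sided).
t = d̄/(s_d/√n) = 42.9/(546/√56) = 0.5880
df = n − 1 = 55
Two-sided p-value ≈ 0.559
Since p ≈ 0.559 > α = 0.1, fail to reject H0; the data do not provide sufficient evidence against H0.

t = 0.5880; fail to reject H0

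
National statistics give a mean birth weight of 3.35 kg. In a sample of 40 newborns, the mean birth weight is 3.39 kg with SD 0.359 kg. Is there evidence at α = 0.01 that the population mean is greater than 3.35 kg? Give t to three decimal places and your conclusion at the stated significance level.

t = 0.705; fail to reject H0

H0: μ = 3.35; H1: μ > 3.35 (one-sample t-test, right-tailed).
t = (x̄ − μ₀)/(s/√n) = (3.39 − 3.35)/(0.359/√40) = 0.705
df = n − 1 = 39
p-value = P(T ≥ 0.705) ≈ 0.243
Since p ≈ 0.243 > α = 0.01, fail to reject H0; the data do not provide sufficient evidence against H0.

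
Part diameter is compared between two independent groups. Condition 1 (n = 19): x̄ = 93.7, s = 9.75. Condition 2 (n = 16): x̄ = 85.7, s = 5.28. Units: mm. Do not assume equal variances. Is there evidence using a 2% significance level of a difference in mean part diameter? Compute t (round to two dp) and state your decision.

Let group 1 = condition 1, group 2 = condition 2. H0: μ_1 = μ_2; H1: μ_1 ≠ μ_2 (Welch's two-sample t-test, two-sided).
t = (x̄_1 − x̄_2)/√(s_1²/n_1 + s_2²/n_2) = (93.7 − 85.7)/√(9.75²/19 + 5.28²/16) = 3.08
Welch–Satterthwaite df ≈ 28.56
Two-sided p-value ≈ 0.0045
Since p ≈ 0.0045 < α = 0.02, reject H0; the data support H1.

t = 3.08; reject H0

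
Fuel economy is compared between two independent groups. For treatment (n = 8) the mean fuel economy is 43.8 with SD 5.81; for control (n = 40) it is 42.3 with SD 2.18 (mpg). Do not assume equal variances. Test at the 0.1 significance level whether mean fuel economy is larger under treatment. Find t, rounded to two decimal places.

Let group 1 = treatment, group 2 = control. H0: μ_1 = μ_2; H1: μ_1 > μ_2 (Welch's two-sample t-test, right-tailed).
t = (x̄_1 − x̄_2)/√(s_1²/n_1 + s_2²/n_2) = (43.8 − 42.3)/√(5.81²/8 + 2.18²/40) = 0.72
Welch–Satterthwaite df ≈ 7.40
p-value = P(T ≥ 0.72) ≈ 0.2468
Since p ≈ 0.2468 > α = 0.1, fail to reject H0; the evidence is not statistically significant.

0.72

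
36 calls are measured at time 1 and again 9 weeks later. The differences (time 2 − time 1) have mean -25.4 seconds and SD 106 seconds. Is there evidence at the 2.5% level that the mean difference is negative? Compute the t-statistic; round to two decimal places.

-1.44

H0: μ_d = 0; H1: μ_d < 0 (paired t-test on the differences, left-tailed).
t = d̄/(s_d/√n) = -25.4/(106/√36) = -1.44
df = n − 1 = 35
p-value = P(T ≤ -1.44) ≈ 0.080
Since p ≈ 0.080 > α = 0.025, fail to reject H0; the data do not provide sufficient evidence against H0.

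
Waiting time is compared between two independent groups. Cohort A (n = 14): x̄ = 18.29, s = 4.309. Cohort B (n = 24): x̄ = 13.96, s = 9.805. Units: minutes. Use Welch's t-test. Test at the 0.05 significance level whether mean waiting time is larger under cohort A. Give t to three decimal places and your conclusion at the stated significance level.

Let group 1 = cohort A, group 2 = cohort B. H0: μ_1 = μ_2; H1: μ_1 > μ_2 (Welch's two-sample t-test, right-tailed).
t = (x̄_1 − x̄_2)/√(s_1²/n_1 + s_2²/n_2) = (18.29 − 13.96)/√(4.309²/14 + 9.805²/24) = 1.875
Welch–Satterthwaite df ≈ 34.13
p-value = P(T ≥ 1.875) ≈ 0.035
Since p ≈ 0.035 < α = 0.05, reject H0; the data support H1.

t = 1.875; reject H0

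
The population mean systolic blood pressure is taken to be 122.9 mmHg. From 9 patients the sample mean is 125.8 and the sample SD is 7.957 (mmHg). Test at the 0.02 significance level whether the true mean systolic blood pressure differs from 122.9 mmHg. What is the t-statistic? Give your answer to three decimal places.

H0: μ = 122.9; H1: μ ≠ 122.9 (one-sample t-test, two-sided).
t = (x̄ − μ₀)/(s/√n) = (125.8 − 122.9)/(7.957/√9) = 1.093
df = n − 1 = 8
Two-sided p-value ≈ 0.306
Since p ≈ 0.306 > α = 0.02, fail to reject H0; the data do not provide sufficient evidence against H0.

1.093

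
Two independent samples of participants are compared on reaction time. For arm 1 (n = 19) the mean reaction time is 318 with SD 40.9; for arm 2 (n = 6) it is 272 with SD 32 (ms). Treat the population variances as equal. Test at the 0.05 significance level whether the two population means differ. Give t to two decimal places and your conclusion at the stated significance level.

t = 2.51; reject H0

Let group 1 = arm 1, group 2 = arm 2. H0: μ_1 = μ_2; H1: μ_1 ≠ μ_2 (two-sample pooled-variance t-test, two-sided).
s_p² = [(19−1)·40.9² + (6−1)·32²]/(19+6−2) = 1531.76
t = (318 − 272)/√[1531.76·(1/19 + 1/6)] = 2.51
df = n₁ + n₂ − 2 = 23
Two-sided p-value ≈ 0.020
Since p ≈ 0.020 < α = 0.05, reject H0; the data support H1.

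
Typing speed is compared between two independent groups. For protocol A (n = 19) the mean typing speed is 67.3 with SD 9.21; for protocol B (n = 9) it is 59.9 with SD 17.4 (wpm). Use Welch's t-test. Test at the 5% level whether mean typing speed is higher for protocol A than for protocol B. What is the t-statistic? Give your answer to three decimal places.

Let group 1 = protocol A, group 2 = protocol B. H0: μ_1 = μ_2; H1: μ_1 > μ_2 (Welch's two-sample t-test, right-tailed).
t = (x̄_1 − x̄_2)/√(s_1²/n_1 + s_2²/n_2) = (67.3 − 59.9)/√(9.21²/19 + 17.4²/9) = 1.199
Welch–Satterthwaite df ≈ 10.18
p-value = P(T ≥ 1.199) ≈ 0.1289
Since p ≈ 0.1289 > α = 0.05, fail to reject H0; the evidence is not statistically significant.

1.199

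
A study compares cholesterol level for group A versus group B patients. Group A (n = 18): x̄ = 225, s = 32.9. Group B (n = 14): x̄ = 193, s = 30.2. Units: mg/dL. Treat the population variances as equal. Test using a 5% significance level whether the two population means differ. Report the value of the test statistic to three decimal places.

Let group 1 = group A, group 2 = group B. H0: μ_1 = μ_2; H1: μ_1 ≠ μ_2 (two-sample pooled-variance t-test, two-sided).
s_p² = [(18−1)·32.9² + (14−1)·30.2²]/(18+14−2) = 1008.58
t = (225 − 193)/√[1008.58·(1/18 + 1/14)] = 2.828
df = n₁ + n₂ − 2 = 30
Two-sided p-value ≈ 0.008
Since p ≈ 0.008 < α = 0.05, reject H0; the evidence is statistically significant.

2.828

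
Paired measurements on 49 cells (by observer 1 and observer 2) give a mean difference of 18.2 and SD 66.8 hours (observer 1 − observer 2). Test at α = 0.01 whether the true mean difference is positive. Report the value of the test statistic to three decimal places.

1.907

H0: μ_d = 0; H1: μ_d > 0 (paired t-test on the differences, right-tailed).
t = d̄/(s_d/√n) = 18.2/(66.8/√49) = 1.907
df = n − 1 = 48
p-value = P(T ≥ 1.907) ≈ 0.0312
Since p ≈ 0.0312 > α = 0.01, fail to reject H0; the evidence is not statistically significant.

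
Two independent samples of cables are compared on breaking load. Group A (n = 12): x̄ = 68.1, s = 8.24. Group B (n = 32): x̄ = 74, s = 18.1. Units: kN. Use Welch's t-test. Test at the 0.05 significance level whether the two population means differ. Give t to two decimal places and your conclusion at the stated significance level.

t = -1.48; fail to reject H0

Let group 1 = group A, group 2 = group B. H0: μ_1 = μ_2; H1: μ_1 ≠ μ_2 (Welch's two-sample t-test, two-sided).
t = (x̄_1 − x̄_2)/√(s_1²/n_1 + s_2²/n_2) = (68.1 − 74)/√(8.24²/12 + 18.1²/32) = -1.48
Welch–Satterthwaite df ≈ 40.16
Two-sided p-value ≈ 0.1467
Since p ≈ 0.1467 > α = 0.05, fail to reject H0; the evidence is not statistically significant.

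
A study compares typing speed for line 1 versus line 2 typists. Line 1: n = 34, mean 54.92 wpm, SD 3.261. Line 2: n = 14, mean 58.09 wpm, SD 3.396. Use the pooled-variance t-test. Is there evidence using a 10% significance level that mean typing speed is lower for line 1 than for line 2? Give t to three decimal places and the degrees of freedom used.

t = -3.025, df = 46

Let group 1 = line 1, group 2 = line 2. H0: μ_1 = μ_2; H1: μ_1 < μ_2 (two-sample pooled-variance t-test, left-tailed).
s_p² = [(34−1)·3.261² + (14−1)·3.396²]/(34+14−2) = 10.8881
t = (54.92 − 58.09)/√[10.8881·(1/34 + 1/14)] = -3.025
df = n₁ + n₂ − 2 = 46
p-value = P(T ≤ -3.025) ≈ 0.0020
Since p ≈ 0.0020 < α = 0.1, reject H0; the data support H1.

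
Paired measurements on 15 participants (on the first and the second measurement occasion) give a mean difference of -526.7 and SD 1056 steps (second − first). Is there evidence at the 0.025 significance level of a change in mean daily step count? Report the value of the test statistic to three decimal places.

H0: μ_d = 0; H1: μ_d ≠ 0 (paired t-test on the differences, two-sided).
t = d̄/(s_d/√n) = -526.7/(1056/√15) = -1.932
df = n − 1 = 14
Two-sided p-value ≈ 0.0739
Since p ≈ 0.0739 > α = 0.025, fail to reject H0; the evidence is not statistically significant.

-1.932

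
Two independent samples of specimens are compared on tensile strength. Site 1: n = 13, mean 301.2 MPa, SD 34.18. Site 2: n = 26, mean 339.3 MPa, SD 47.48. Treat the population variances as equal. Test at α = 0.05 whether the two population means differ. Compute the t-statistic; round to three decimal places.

-2.572

Let group 1 = site 1, group 2 = site 2. H0: μ_1 = μ_2; H1: μ_1 ≠ μ_2 (two-sample pooled-variance t-test, two-sided).
s_p² = [(13−1)·34.18² + (26−1)·47.48²]/(13+26−2) = 1902.11
t = (301.2 − 339.3)/√[1902.11·(1/13 + 1/26)] = -2.572
df = n₁ + n₂ − 2 = 37
Two-sided p-value ≈ 0.014
Since p ≈ 0.014 < α = 0.05, reject H0; the evidence is statistically significant.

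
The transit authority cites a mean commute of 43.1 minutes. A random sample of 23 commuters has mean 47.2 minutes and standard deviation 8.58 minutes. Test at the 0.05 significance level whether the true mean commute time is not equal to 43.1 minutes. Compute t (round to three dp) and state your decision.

t = 2.292; reject H0

H0: μ = 43.1; H1: μ ≠ 43.1 (one-sample t-test, two-sided).
t = (x̄ − μ₀)/(s/√n) = (47.2 − 43.1)/(8.58/√23) = 2.292
df = n − 1 = 22
Two-sided p-value ≈ 0.032
Since p ≈ 0.032 < α = 0.05, reject H0; the data support H1.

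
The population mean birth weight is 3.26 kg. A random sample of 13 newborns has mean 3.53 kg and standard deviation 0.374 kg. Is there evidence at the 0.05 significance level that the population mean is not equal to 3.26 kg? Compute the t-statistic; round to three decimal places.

H0: μ = 3.26; H1: μ ≠ 3.26 (one-sample t-test, two-sided).
t = (x̄ − μ₀)/(s/√n) = (3.53 − 3.26)/(0.374/√13) = 2.603
df = n − 1 = 12
Two-sided p-value ≈ 0.0231
Since p ≈ 0.0231 < α = 0.05, reject H0; the data support H1.

2.603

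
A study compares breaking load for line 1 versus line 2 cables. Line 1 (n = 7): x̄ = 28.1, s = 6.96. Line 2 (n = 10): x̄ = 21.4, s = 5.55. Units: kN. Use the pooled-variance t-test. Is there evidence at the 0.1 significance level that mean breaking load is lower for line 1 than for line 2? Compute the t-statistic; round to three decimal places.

2.210

Let group 1 = line 1, group 2 = line 2. H0: μ_1 = μ_2; H1: μ_1 < μ_2 (two-sample pooled-variance t-test, left-tailed).
s_p² = [(7−1)·6.96² + (10−1)·5.55²]/(7+10−2) = 37.8581
t = (28.1 − 21.4)/√[37.8581·(1/7 + 1/10)] = 2.210
df = n₁ + n₂ − 2 = 15
p-value = P(T ≤ 2.210) ≈ 0.9785
Since p ≈ 0.9785 > α = 0.1, fail to reject H0; the data do not provide sufficient evidence against H0.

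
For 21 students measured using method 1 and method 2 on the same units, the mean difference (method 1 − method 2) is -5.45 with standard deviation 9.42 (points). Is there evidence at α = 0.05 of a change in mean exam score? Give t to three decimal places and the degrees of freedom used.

H0: μ_d = 0; H1: μ_d ≠ 0 (paired t-test on the differences, two-sided).
t = d̄/(s_d/√n) = -5.45/(9.42/√21) = -2.651
df = n − 1 = 20
Two-sided p-value ≈ 0.0153
Since p ≈ 0.0153 < α = 0.05, reject H0; the evidence is statistically significant.

t = -2.651, df = 20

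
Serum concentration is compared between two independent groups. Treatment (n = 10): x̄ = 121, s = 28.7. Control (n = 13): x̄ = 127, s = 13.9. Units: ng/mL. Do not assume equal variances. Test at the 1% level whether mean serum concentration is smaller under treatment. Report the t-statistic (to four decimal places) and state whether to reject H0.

Let group 1 = treatment, group 2 = control. H0: μ_1 = μ_2; H1: μ_1 < μ_2 (Welch's two-sample t-test, left-tailed).
t = (x̄_1 − x̄_2)/√(s_1²/n_1 + s_2²/n_2) = (121 − 127)/√(28.7²/10 + 13.9²/13) = -0.6085
Welch–Satterthwaite df ≈ 12.24
p-value = P(T ≤ -0.6085) ≈ 0.2770
Since p ≈ 0.2770 > α = 0.01, fail to reject H0; the evidence is not statistically significant.

t = -0.6085; fail to reject H0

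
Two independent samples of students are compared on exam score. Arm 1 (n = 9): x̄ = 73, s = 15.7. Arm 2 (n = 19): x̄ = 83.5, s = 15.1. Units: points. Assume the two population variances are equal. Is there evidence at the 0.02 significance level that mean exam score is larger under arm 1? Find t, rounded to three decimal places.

-1.697

Let group 1 = arm 1, group 2 = arm 2. H0: μ_1 = μ_2; H1: μ_1 > μ_2 (two-sample pooled-variance t-test, right-tailed).
s_p² = [(9−1)·15.7² + (19−1)·15.1²]/(9+19−2) = 233.696
t = (73 − 83.5)/√[233.696·(1/9 + 1/19)] = -1.697
df = n₁ + n₂ − 2 = 26
p-value = P(T ≥ -1.697) ≈ 0.9492
Since p ≈ 0.9492 > α = 0.02, fail to reject H0; the data do not provide sufficient evidence against H0.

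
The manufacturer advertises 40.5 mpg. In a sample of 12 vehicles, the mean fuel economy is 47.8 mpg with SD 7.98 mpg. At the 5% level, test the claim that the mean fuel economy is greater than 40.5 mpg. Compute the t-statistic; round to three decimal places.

H0: μ = 40.5; H1: μ > 40.5 (one-sample t-test, right-tailed).
t = (x̄ − μ₀)/(s/√n) = (47.8 − 40.5)/(7.98/√12) = 3.169
df = n − 1 = 11
p-value = P(T ≥ 3.169) ≈ 0.004
Since p ≈ 0.004 < α = 0.05, reject H0; the evidence is statistically significant.

3.169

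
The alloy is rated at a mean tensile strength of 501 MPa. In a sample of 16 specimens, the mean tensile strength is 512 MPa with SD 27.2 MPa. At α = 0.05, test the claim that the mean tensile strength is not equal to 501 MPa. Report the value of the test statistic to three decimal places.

H0: μ = 501; H1: μ ≠ 501 (one-sample t-test, two-sided).
t = (x̄ − μ₀)/(s/√n) = (512 − 501)/(27.2/√16) = 1.618
df = n − 1 = 15
Two-sided p-value ≈ 0.1266
Since p ≈ 0.1266 > α = 0.05, fail to reject H0; the evidence is not statistically significant.

1.618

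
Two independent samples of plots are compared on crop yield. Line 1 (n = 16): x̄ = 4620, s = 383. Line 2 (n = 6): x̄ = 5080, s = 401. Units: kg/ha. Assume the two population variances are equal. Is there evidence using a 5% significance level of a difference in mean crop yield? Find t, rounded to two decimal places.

Let group 1 = line 1, group 2 = line 2. H0: μ_1 = μ_2; H1: μ_1 ≠ μ_2 (two-sample pooled-variance t-test, two-sided).
s_p² = [(16−1)·383² + (6−1)·401²]/(16+6−2) = 150217
t = (4620 − 5080)/√[150217·(1/16 + 1/6)] = -2.48
df = n₁ + n₂ − 2 = 20
Two-sided p-value ≈ 0.0222
Since p ≈ 0.0222 < α = 0.05, reject H0; the data support H1.

-2.48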